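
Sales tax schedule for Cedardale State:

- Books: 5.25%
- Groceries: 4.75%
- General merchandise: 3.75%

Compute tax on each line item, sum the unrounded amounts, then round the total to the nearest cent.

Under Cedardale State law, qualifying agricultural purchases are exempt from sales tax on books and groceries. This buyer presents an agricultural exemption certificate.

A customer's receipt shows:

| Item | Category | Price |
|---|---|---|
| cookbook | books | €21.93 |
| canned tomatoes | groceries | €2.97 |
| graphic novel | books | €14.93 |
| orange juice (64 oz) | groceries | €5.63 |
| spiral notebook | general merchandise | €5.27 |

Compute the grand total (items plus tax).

Cookbook €21.93: books, buyer-exempt → 0% → €0.00
Canned tomatoes €2.97: groceries, buyer-exempt → 0% → €0.00
Graphic novel €14.93: books, buyer-exempt → 0% → €0.00
Orange juice (64 oz) €5.63: groceries, buyer-exempt → 0% → €0.00
Spiral notebook €5.27: general merchandise → 3.75% → €0.197625
Subtotal = €50.73; unrounded tax = €0.197625 → €0.20; total due = €50.93

€50.93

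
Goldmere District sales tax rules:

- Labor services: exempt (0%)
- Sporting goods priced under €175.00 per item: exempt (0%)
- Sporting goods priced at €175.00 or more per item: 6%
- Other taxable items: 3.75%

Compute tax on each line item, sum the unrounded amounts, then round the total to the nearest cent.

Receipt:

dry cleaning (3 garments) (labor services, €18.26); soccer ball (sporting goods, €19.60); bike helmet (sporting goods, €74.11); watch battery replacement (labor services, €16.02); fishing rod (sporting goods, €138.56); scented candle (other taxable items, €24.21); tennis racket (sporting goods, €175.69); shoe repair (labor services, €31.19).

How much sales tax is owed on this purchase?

€11.45

Dry cleaning (3 garments) €18.26: labor services → 0% → €0.00
Soccer ball €19.60: sporting goods, under €175.00 → 0% → €0.00
Bike helmet €74.11: sporting goods, under €175.00 → 0% → €0.00
Watch battery replacement €16.02: labor services → 0% → €0.00
Fishing rod €138.56: sporting goods, under €175.00 → 0% → €0.00
Scented candle €24.21: other taxable items → 3.75% → €0.907875
Tennis racket €175.69: sporting goods, €175.00 or more → 6% → €10.5414
Shoe repair €31.19: labor services → 0% → €0.00
Unrounded tax sum = €11.449275 → €11.45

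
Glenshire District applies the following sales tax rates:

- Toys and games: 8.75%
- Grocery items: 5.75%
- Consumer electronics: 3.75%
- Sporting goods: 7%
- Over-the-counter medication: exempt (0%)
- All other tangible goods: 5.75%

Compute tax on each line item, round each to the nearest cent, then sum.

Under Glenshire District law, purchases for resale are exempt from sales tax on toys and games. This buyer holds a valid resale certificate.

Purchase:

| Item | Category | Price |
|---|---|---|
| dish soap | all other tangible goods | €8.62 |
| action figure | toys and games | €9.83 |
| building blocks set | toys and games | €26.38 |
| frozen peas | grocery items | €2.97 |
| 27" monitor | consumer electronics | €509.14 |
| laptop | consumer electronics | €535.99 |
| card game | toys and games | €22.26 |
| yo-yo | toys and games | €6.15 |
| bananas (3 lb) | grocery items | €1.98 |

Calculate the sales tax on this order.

Dish soap €8.62: all other tangible goods → 5.75% → €0.50
Action figure €9.83: toys and games, buyer-exempt → 0% → €0.00
Building blocks set €26.38: toys and games, buyer-exempt → 0% → €0.00
Frozen peas €2.97: grocery items → 5.75% → €0.17
27" monitor €509.14: consumer electronics → 3.75% → €19.09
Laptop €535.99: consumer electronics → 3.75% → €20.10
Card game €22.26: toys and games, buyer-exempt → 0% → €0.00
Yo-yo €6.15: toys and games, buyer-exempt → 0% → €0.00
Bananas (3 lb) €1.98: grocery items → 5.75% → €0.11
Total tax = €0.50 + €0.17 + €19.09 + €20.10 + €0.11 = €39.97

€39.97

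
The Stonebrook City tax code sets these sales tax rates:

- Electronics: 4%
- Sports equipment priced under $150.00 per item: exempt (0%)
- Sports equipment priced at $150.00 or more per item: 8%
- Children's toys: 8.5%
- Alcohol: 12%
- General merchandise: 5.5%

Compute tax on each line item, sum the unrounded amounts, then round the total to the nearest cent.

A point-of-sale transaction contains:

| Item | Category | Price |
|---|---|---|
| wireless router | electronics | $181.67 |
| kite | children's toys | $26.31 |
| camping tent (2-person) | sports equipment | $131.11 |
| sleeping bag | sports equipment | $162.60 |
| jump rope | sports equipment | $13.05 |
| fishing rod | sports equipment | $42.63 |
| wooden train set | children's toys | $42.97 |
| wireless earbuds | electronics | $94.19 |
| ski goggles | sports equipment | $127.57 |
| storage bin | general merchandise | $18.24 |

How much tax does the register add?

$30.93

Wireless router $181.67: electronics → 4% → $7.2668
Kite $26.31: children's toys → 8.5% → $2.23635
Camping tent (2-person) $131.11: sports equipment, under $150.00 → 0% → $0.00
Sleeping bag $162.60: sports equipment, $150.00 or more → 8% → $13.008
Jump rope $13.05: sports equipment, under $150.00 → 0% → $0.00
Fishing rod $42.63: sports equipment, under $150.00 → 0% → $0.00
Wooden train set $42.97: children's toys → 8.5% → $3.65245
Wireless earbuds $94.19: electronics → 4% → $3.7676
Ski goggles $127.57: sports equipment, under $150.00 → 0% → $0.00
Storage bin $18.24: general merchandise → 5.5% → $1.0032
Unrounded tax sum = $30.9344 → $30.93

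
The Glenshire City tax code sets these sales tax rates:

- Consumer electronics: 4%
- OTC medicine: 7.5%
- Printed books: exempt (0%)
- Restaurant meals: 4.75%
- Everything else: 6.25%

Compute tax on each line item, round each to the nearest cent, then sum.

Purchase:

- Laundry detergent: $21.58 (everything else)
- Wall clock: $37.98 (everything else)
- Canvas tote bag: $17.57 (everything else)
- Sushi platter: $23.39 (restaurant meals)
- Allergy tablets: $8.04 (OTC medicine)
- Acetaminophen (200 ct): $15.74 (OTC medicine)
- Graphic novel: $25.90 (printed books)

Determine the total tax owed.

Laundry detergent $21.58: everything else → 6.25% → $1.35
Wall clock $37.98: everything else → 6.25% → $2.37
Canvas tote bag $17.57: everything else → 6.25% → $1.10
Sushi platter $23.39: restaurant meals → 4.75% → $1.11
Allergy tablets $8.04: OTC medicine → 7.5% → $0.60
Acetaminophen (200 ct) $15.74: OTC medicine → 7.5% → $1.18
Graphic novel $25.90: printed books → 0% → $0.00
Total tax = $1.35 + $2.37 + $1.10 + $1.11 + $0.60 + $1.18 = $7.71

$7.71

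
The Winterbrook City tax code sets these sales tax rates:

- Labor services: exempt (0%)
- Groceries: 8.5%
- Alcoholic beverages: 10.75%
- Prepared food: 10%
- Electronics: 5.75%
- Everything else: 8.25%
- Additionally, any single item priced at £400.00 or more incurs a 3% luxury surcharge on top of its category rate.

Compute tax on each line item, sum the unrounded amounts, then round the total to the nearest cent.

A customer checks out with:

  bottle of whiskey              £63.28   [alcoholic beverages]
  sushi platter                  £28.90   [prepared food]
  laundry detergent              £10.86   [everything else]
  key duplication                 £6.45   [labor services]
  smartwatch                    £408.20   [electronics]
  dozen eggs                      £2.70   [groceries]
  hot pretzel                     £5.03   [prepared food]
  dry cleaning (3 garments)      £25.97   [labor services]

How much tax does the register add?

£47.04

Bottle of whiskey £63.28: alcoholic beverages → 10.75% → £6.8026
Sushi platter £28.90: prepared food → 10% → £2.89
Laundry detergent £10.86: everything else → 8.25% → £0.89595
Key duplication £6.45: labor services → 0% → £0.00
Smartwatch £408.20: electronics → 5.75% + 3% surcharge = 8.75% → £35.7175
Dozen eggs £2.70: groceries → 8.5% → £0.2295
Hot pretzel £5.03: prepared food → 10% → £0.503
Dry cleaning (3 garments) £25.97: labor services → 0% → £0.00
Unrounded tax sum = £47.03855 → £47.04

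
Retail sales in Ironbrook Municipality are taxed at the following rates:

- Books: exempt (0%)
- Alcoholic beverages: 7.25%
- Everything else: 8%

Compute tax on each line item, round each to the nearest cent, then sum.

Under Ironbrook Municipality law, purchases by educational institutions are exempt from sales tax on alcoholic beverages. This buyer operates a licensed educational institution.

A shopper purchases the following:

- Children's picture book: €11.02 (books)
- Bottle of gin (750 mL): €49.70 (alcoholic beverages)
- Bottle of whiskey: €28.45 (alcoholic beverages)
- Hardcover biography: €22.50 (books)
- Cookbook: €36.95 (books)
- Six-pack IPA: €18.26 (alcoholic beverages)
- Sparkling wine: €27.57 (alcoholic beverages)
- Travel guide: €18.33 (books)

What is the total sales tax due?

Children's picture book €11.02: books → 0% → €0.00
Bottle of gin (750 mL) €49.70: alcoholic beverages, buyer-exempt → 0% → €0.00
Bottle of whiskey €28.45: alcoholic beverages, buyer-exempt → 0% → €0.00
Hardcover biography €22.50: books → 0% → €0.00
Cookbook €36.95: books → 0% → €0.00
Six-pack IPA €18.26: alcoholic beverages, buyer-exempt → 0% → €0.00
Sparkling wine €27.57: alcoholic beverages, buyer-exempt → 0% → €0.00
Travel guide €18.33: books → 0% → €0.00
Total tax = €0.00

€0.00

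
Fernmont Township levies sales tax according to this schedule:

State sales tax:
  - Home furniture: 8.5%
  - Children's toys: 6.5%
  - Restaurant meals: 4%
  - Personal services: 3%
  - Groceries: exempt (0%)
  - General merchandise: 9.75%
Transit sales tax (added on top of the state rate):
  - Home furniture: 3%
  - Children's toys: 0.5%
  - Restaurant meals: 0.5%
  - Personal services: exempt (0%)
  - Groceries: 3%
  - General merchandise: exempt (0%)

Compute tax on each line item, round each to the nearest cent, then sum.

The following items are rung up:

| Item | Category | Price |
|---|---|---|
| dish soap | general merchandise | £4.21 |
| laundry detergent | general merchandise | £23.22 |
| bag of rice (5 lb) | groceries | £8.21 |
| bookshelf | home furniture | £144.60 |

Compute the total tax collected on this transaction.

£19.55

Dish soap £4.21: general merchandise → 9.75% + 0% transit = 9.75% → £0.41
Laundry detergent £23.22: general merchandise → 9.75% + 0% transit = 9.75% → £2.26
Bag of rice (5 lb) £8.21: groceries → 0% + 3% transit = 3% → £0.25
Bookshelf £144.60: home furniture → 8.5% + 3% transit = 11.5% → £16.63
Total tax = £0.41 + £2.26 + £0.25 + £16.63 = £19.55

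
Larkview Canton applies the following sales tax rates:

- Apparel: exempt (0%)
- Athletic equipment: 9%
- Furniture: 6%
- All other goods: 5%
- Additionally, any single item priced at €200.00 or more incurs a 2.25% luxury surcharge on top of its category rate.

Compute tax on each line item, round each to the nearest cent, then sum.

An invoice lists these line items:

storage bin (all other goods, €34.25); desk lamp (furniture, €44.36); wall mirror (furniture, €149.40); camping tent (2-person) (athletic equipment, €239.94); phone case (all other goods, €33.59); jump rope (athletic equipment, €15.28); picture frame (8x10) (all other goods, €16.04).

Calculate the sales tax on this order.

€44.18

Storage bin €34.25: all other goods → 5% → €1.71
Desk lamp €44.36: furniture → 6% → €2.66
Wall mirror €149.40: furniture → 6% → €8.96
Camping tent (2-person) €239.94: athletic equipment → 9% + 2.25% surcharge = 11.25% → €26.99
Phone case €33.59: all other goods → 5% → €1.68
Jump rope €15.28: athletic equipment → 9% → €1.38
Picture frame (8x10) €16.04: all other goods → 5% → €0.80
Total tax = €1.71 + €2.66 + €8.96 + €26.99 + €1.68 + €1.38 + €0.80 = €44.18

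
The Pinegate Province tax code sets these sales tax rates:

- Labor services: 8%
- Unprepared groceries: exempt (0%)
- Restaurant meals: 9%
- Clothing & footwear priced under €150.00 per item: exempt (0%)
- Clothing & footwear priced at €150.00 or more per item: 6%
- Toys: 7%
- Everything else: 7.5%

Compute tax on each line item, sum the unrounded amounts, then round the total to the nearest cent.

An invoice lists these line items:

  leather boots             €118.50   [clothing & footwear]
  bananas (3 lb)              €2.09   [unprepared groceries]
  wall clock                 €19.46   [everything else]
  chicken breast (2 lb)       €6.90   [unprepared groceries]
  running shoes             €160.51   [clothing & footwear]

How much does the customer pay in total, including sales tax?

€318.55

Leather boots €118.50: clothing & footwear, under €150.00 → 0% → €0.00
Bananas (3 lb) €2.09: unprepared groceries → 0% → €0.00
Wall clock €19.46: everything else → 7.5% → €1.4595
Chicken breast (2 lb) €6.90: unprepared groceries → 0% → €0.00
Running shoes €160.51: clothing & footwear, €150.00 or more → 6% → €9.6306
Subtotal = €307.46; unrounded tax = €11.0901 → €11.09; total due = €318.55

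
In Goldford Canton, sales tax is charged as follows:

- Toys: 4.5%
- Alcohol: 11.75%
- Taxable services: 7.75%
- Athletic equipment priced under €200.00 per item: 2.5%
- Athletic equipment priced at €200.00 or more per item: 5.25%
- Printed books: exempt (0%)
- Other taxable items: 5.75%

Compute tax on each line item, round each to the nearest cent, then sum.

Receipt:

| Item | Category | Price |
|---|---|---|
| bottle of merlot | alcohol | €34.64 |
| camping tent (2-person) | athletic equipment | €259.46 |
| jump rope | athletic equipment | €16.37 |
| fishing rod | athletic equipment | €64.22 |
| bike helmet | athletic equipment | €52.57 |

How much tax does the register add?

Bottle of merlot €34.64: alcohol → 11.75% → €4.07
Camping tent (2-person) €259.46: athletic equipment, €200.00 or more → 5.25% → €13.62
Jump rope €16.37: athletic equipment, under €200.00 → 2.5% → €0.41
Fishing rod €64.22: athletic equipment, under €200.00 → 2.5% → €1.61
Bike helmet €52.57: athletic equipment, under €200.00 → 2.5% → €1.31
Total tax = €4.07 + €13.62 + €0.41 + €1.61 + €1.31 = €21.02

€21.02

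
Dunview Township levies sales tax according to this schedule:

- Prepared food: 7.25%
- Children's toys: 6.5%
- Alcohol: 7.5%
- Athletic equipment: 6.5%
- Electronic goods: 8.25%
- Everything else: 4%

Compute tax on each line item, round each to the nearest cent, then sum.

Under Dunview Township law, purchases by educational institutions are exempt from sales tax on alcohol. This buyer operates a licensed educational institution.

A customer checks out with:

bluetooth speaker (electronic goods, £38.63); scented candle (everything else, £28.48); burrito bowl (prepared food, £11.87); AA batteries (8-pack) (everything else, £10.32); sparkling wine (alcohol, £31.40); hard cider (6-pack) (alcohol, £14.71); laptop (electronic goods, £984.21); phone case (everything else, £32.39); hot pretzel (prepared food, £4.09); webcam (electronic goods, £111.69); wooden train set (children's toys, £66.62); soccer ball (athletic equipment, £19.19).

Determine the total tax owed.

Bluetooth speaker £38.63: electronic goods → 8.25% → £3.19
Scented candle £28.48: everything else → 4% → £1.14
Burrito bowl £11.87: prepared food → 7.25% → £0.86
AA batteries (8-pack) £10.32: everything else → 4% → £0.41
Sparkling wine £31.40: alcohol, buyer-exempt → 0% → £0.00
Hard cider (6-pack) £14.71: alcohol, buyer-exempt → 0% → £0.00
Laptop £984.21: electronic goods → 8.25% → £81.20
Phone case £32.39: everything else → 4% → £1.30
Hot pretzel £4.09: prepared food → 7.25% → £0.30
Webcam £111.69: electronic goods → 8.25% → £9.21
Wooden train set £66.62: children's toys → 6.5% → £4.33
Soccer ball £19.19: athletic equipment → 6.5% → £1.25
Total tax = £3.19 + £1.14 + £0.86 + £0.41 + £81.20 + £1.30 + £0.30 + £9.21 + £4.33 + £1.25 = £103.19

£103.19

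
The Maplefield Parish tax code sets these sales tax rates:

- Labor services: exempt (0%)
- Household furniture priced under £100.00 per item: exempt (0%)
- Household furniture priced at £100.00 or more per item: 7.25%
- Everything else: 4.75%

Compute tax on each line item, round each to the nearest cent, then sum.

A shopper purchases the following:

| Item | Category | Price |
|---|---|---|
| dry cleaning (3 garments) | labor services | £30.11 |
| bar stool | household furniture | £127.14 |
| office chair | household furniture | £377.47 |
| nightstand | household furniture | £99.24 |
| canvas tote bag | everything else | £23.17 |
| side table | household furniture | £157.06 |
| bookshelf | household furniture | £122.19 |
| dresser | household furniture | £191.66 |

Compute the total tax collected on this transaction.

£71.84

Dry cleaning (3 garments) £30.11: labor services → 0% → £0.00
Bar stool £127.14: household furniture, £100.00 or more → 7.25% → £9.22
Office chair £377.47: household furniture, £100.00 or more → 7.25% → £27.37
Nightstand £99.24: household furniture, under £100.00 → 0% → £0.00
Canvas tote bag £23.17: everything else → 4.75% → £1.10
Side table £157.06: household furniture, £100.00 or more → 7.25% → £11.39
Bookshelf £122.19: household furniture, £100.00 or more → 7.25% → £8.86
Dresser £191.66: household furniture, £100.00 or more → 7.25% → £13.90
Total tax = £9.22 + £27.37 + £1.10 + £11.39 + £8.86 + £13.90 = £71.84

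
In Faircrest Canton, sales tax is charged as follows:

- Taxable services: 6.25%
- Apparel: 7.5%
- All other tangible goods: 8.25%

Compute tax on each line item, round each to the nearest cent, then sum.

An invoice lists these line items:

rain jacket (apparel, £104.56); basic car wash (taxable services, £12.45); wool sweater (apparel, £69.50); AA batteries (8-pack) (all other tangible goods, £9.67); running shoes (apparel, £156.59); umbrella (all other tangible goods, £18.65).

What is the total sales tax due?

£27.91

Rain jacket £104.56: apparel → 7.5% → £7.84
Basic car wash £12.45: taxable services → 6.25% → £0.78
Wool sweater £69.50: apparel → 7.5% → £5.21
AA batteries (8-pack) £9.67: all other tangible goods → 8.25% → £0.80
Running shoes £156.59: apparel → 7.5% → £11.74
Umbrella £18.65: all other tangible goods → 8.25% → £1.54
Total tax = £7.84 + £0.78 + £5.21 + £0.80 + £11.74 + £1.54 = £27.91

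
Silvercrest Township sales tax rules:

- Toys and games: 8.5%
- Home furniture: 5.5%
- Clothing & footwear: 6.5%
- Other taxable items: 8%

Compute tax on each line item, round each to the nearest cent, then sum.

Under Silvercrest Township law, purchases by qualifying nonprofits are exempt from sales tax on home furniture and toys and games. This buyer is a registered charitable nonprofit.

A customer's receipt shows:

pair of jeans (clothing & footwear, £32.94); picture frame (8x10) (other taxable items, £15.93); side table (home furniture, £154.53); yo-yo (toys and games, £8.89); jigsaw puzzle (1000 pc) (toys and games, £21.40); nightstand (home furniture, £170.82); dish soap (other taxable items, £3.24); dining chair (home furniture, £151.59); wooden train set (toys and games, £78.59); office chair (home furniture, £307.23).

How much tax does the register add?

Pair of jeans £32.94: clothing & footwear → 6.5% → £2.14
Picture frame (8x10) £15.93: other taxable items → 8% → £1.27
Side table £154.53: home furniture, buyer-exempt → 0% → £0.00
Yo-yo £8.89: toys and games, buyer-exempt → 0% → £0.00
Jigsaw puzzle (1000 pc) £21.40: toys and games, buyer-exempt → 0% → £0.00
Nightstand £170.82: home furniture, buyer-exempt → 0% → £0.00
Dish soap £3.24: other taxable items → 8% → £0.26
Dining chair £151.59: home furniture, buyer-exempt → 0% → £0.00
Wooden train set £78.59: toys and games, buyer-exempt → 0% → £0.00
Office chair £307.23: home furniture, buyer-exempt → 0% → £0.00
Total tax = £2.14 + £1.27 + £0.26 = £3.67

£3.67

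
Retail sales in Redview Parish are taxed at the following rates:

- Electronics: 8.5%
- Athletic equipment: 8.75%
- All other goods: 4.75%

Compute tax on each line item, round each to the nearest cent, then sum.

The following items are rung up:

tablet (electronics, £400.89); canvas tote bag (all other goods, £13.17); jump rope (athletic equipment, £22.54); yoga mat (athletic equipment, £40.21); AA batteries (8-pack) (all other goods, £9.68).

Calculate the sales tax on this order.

£40.66

Tablet £400.89: electronics → 8.5% → £34.08
Canvas tote bag £13.17: all other goods → 4.75% → £0.63
Jump rope £22.54: athletic equipment → 8.75% → £1.97
Yoga mat £40.21: athletic equipment → 8.75% → £3.52
AA batteries (8-pack) £9.68: all other goods → 4.75% → £0.46
Total tax = £34.08 + £0.63 + £1.97 + £3.52 + £0.46 = £40.66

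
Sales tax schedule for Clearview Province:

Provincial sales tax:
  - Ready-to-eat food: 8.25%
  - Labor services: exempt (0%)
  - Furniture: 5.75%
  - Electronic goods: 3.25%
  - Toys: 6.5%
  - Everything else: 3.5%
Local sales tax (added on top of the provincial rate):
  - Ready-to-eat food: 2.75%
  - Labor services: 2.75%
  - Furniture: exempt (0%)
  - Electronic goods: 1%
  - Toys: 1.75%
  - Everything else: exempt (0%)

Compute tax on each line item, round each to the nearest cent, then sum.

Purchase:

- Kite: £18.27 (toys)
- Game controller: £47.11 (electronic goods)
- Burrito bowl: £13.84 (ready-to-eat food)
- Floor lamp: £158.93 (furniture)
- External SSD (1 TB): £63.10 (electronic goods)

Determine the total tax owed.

Kite £18.27: toys → 6.5% + 1.75% local = 8.25% → £1.51
Game controller £47.11: electronic goods → 3.25% + 1% local = 4.25% → £2.00
Burrito bowl £13.84: ready-to-eat food → 8.25% + 2.75% local = 11% → £1.52
Floor lamp £158.93: furniture → 5.75% + 0% local = 5.75% → £9.14
External SSD (1 TB) £63.10: electronic goods → 3.25% + 1% local = 4.25% → £2.68
Total tax = £1.51 + £2.00 + £1.52 + £9.14 + £2.68 = £16.85

£16.85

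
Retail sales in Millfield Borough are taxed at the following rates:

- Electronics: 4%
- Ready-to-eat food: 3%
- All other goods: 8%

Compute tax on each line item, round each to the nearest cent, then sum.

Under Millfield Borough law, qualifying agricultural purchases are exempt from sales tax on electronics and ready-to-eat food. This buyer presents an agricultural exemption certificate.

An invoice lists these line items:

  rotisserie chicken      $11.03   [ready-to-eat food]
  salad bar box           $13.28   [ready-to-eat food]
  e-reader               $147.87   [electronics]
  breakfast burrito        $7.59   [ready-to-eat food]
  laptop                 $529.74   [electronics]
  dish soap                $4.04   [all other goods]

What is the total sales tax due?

$0.32

Rotisserie chicken $11.03: ready-to-eat food, buyer-exempt → 0% → $0.00
Salad bar box $13.28: ready-to-eat food, buyer-exempt → 0% → $0.00
E-reader $147.87: electronics, buyer-exempt → 0% → $0.00
Breakfast burrito $7.59: ready-to-eat food, buyer-exempt → 0% → $0.00
Laptop $529.74: electronics, buyer-exempt → 0% → $0.00
Dish soap $4.04: all other goods → 8% → $0.32
Total tax = $0.32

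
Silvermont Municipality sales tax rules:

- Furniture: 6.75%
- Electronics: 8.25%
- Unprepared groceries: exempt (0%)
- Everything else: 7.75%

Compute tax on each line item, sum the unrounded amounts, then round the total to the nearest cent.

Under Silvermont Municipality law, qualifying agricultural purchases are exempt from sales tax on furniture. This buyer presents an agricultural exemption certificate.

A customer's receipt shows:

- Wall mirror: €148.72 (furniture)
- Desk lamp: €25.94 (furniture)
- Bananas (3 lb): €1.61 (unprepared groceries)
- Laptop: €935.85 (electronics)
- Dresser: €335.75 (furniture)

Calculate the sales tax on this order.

Wall mirror €148.72: furniture, buyer-exempt → 0% → €0.00
Desk lamp €25.94: furniture, buyer-exempt → 0% → €0.00
Bananas (3 lb) €1.61: unprepared groceries → 0% → €0.00
Laptop €935.85: electronics → 8.25% → €77.207625
Dresser €335.75: furniture, buyer-exempt → 0% → €0.00
Unrounded tax sum = €77.207625 → €77.21

€77.21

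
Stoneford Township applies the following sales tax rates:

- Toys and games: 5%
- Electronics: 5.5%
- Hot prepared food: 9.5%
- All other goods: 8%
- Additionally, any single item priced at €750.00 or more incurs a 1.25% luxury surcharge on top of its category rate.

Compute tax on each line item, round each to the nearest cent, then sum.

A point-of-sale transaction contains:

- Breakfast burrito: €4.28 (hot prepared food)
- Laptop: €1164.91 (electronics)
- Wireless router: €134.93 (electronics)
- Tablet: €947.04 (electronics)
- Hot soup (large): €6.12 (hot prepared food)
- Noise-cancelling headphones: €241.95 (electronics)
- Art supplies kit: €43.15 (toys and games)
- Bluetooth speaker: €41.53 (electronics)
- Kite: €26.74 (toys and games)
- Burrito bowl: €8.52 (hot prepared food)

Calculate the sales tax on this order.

Breakfast burrito €4.28: hot prepared food → 9.5% → €0.41
Laptop €1164.91: electronics → 5.5% + 1.25% surcharge = 6.75% → €78.63
Wireless router €134.93: electronics → 5.5% → €7.42
Tablet €947.04: electronics → 5.5% + 1.25% surcharge = 6.75% → €63.93
Hot soup (large) €6.12: hot prepared food → 9.5% → €0.58
Noise-cancelling headphones €241.95: electronics → 5.5% → €13.31
Art supplies kit €43.15: toys and games → 5% → €2.16
Bluetooth speaker €41.53: electronics → 5.5% → €2.28
Kite €26.74: toys and games → 5% → €1.34
Burrito bowl €8.52: hot prepared food → 9.5% → €0.81
Total tax = €0.41 + €78.63 + €7.42 + €63.93 + €0.58 + €13.31 + €2.16 + €2.28 + €1.34 + €0.81 = €170.87

€170.87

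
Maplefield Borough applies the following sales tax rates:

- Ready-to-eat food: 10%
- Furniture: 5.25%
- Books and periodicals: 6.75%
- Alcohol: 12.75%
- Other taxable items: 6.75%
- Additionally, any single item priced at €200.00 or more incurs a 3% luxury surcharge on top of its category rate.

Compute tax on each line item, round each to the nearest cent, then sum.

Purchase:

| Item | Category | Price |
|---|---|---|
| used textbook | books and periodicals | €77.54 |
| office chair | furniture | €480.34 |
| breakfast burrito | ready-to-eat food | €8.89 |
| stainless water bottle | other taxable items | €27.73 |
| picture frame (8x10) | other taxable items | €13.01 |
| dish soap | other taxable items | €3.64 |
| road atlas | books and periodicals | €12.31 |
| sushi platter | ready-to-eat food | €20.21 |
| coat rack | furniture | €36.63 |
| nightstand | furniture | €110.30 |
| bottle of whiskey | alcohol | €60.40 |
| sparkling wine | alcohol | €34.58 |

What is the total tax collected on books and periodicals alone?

Used textbook €77.54: books and periodicals → 6.75% → €5.23
Road atlas €12.31: books and periodicals → 6.75% → €0.83
Tax on books and periodicals = €5.23 + €0.83 = €6.06

€6.06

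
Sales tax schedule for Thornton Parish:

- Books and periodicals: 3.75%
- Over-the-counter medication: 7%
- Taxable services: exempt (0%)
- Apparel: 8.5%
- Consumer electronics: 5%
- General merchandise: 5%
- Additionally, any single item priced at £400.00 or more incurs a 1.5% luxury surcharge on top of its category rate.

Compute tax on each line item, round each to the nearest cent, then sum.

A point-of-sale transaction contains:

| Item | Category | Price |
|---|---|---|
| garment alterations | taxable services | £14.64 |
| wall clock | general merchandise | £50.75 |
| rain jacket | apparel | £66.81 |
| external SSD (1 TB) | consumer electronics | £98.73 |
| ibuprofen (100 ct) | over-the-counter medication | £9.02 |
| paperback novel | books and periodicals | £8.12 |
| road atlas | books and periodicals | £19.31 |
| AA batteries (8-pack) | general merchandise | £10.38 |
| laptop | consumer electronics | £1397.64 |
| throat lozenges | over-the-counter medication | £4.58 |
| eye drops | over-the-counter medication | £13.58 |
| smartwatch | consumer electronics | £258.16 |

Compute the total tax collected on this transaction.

Garment alterations £14.64: taxable services → 0% → £0.00
Wall clock £50.75: general merchandise → 5% → £2.54
Rain jacket £66.81: apparel → 8.5% → £5.68
External SSD (1 TB) £98.73: consumer electronics → 5% → £4.94
Ibuprofen (100 ct) £9.02: over-the-counter medication → 7% → £0.63
Paperback novel £8.12: books and periodicals → 3.75% → £0.30
Road atlas £19.31: books and periodicals → 3.75% → £0.72
AA batteries (8-pack) £10.38: general merchandise → 5% → £0.52
Laptop £1397.64: consumer electronics → 5% + 1.5% surcharge = 6.5% → £90.85
Throat lozenges £4.58: over-the-counter medication → 7% → £0.32
Eye drops £13.58: over-the-counter medication → 7% → £0.95
Smartwatch £258.16: consumer electronics → 5% → £12.91
Total tax = £2.54 + £5.68 + £4.94 + £0.63 + £0.30 + £0.72 + £0.52 + £90.85 + £0.32 + £0.95 + £12.91 = £120.36

£120.36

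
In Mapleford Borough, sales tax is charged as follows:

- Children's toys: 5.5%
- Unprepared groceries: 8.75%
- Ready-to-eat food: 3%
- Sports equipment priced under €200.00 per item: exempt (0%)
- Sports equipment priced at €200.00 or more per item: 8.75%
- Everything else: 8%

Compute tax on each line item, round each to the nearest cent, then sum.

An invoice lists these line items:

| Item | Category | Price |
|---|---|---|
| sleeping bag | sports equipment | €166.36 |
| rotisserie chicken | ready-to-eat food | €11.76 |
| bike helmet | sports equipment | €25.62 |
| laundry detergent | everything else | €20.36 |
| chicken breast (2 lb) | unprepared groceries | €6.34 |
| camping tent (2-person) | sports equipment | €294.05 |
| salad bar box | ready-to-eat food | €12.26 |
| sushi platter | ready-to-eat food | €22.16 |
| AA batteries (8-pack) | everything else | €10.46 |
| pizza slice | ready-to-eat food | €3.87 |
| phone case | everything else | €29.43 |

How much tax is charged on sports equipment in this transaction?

€25.73

Sleeping bag €166.36: sports equipment, under €200.00 → 0% → €0.00
Bike helmet €25.62: sports equipment, under €200.00 → 0% → €0.00
Camping tent (2-person) €294.05: sports equipment, €200.00 or more → 8.75% → €25.73
Tax on sports equipment = €0.00 + €0.00 + €25.73 = €25.73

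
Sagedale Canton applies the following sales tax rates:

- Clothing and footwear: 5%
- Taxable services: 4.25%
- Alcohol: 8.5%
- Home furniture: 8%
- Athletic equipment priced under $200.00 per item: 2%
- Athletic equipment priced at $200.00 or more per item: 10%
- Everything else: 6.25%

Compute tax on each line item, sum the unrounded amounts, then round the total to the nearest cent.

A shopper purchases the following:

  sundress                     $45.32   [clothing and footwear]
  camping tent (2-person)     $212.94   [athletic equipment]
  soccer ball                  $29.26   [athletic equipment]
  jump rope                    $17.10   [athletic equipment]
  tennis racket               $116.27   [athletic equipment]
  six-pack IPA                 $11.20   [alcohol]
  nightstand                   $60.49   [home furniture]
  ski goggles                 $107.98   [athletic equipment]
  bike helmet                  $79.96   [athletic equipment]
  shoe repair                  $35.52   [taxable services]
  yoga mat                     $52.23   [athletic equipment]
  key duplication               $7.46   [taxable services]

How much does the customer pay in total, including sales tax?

Sundress $45.32: clothing and footwear → 5% → $2.266
Camping tent (2-person) $212.94: athletic equipment, $200.00 or more → 10% → $21.294
Soccer ball $29.26: athletic equipment, under $200.00 → 2% → $0.5852
Jump rope $17.10: athletic equipment, under $200.00 → 2% → $0.342
Tennis racket $116.27: athletic equipment, under $200.00 → 2% → $2.3254
Six-pack IPA $11.20: alcohol → 8.5% → $0.952
Nightstand $60.49: home furniture → 8% → $4.8392
Ski goggles $107.98: athletic equipment, under $200.00 → 2% → $2.1596
Bike helmet $79.96: athletic equipment, under $200.00 → 2% → $1.5992
Shoe repair $35.52: taxable services → 4.25% → $1.5096
Yoga mat $52.23: athletic equipment, under $200.00 → 2% → $1.0446
Key duplication $7.46: taxable services → 4.25% → $0.31705
Subtotal = $775.73; unrounded tax = $39.23385 → $39.23; total due = $814.96

$814.96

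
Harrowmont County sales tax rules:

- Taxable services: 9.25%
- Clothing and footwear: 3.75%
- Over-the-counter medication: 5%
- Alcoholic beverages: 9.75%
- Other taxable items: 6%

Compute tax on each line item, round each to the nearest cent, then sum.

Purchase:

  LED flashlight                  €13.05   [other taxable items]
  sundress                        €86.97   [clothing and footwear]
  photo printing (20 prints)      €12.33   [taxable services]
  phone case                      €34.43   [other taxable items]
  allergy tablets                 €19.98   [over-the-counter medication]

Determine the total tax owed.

LED flashlight €13.05: other taxable items → 6% → €0.78
Sundress €86.97: clothing and footwear → 3.75% → €3.26
Photo printing (20 prints) €12.33: taxable services → 9.25% → €1.14
Phone case €34.43: other taxable items → 6% → €2.07
Allergy tablets €19.98: over-the-counter medication → 5% → €1.00
Total tax = €0.78 + €3.26 + €1.14 + €2.07 + €1.00 = €8.25

€8.25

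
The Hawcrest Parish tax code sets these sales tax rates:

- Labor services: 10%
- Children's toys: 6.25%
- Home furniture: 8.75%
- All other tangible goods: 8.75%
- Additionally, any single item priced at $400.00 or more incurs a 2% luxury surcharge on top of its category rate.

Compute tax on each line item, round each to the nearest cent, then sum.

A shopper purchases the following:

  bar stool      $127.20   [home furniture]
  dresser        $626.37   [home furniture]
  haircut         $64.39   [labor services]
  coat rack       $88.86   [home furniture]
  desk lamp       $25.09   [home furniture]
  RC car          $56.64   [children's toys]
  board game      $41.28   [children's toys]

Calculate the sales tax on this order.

Bar stool $127.20: home furniture → 8.75% → $11.13
Dresser $626.37: home furniture → 8.75% + 2% surcharge = 10.75% → $67.33
Haircut $64.39: labor services → 10% → $6.44
Coat rack $88.86: home furniture → 8.75% → $7.78
Desk lamp $25.09: home furniture → 8.75% → $2.20
RC car $56.64: children's toys → 6.25% → $3.54
Board game $41.28: children's toys → 6.25% → $2.58
Total tax = $11.13 + $67.33 + $6.44 + $7.78 + $2.20 + $3.54 + $2.58 = $101.00

$101.00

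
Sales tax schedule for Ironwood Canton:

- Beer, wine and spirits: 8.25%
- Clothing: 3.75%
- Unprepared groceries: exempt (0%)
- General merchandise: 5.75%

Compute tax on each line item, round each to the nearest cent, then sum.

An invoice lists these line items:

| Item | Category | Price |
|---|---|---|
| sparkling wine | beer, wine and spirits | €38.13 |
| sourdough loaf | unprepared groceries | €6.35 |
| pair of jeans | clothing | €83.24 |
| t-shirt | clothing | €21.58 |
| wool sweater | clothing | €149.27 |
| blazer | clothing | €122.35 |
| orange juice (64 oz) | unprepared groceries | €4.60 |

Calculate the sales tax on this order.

Sparkling wine €38.13: beer, wine and spirits → 8.25% → €3.15
Sourdough loaf €6.35: unprepared groceries → 0% → €0.00
Pair of jeans €83.24: clothing → 3.75% → €3.12
T-shirt €21.58: clothing → 3.75% → €0.81
Wool sweater €149.27: clothing → 3.75% → €5.60
Blazer €122.35: clothing → 3.75% → €4.59
Orange juice (64 oz) €4.60: unprepared groceries → 0% → €0.00
Total tax = €3.15 + €3.12 + €0.81 + €5.60 + €4.59 = €17.27

€17.27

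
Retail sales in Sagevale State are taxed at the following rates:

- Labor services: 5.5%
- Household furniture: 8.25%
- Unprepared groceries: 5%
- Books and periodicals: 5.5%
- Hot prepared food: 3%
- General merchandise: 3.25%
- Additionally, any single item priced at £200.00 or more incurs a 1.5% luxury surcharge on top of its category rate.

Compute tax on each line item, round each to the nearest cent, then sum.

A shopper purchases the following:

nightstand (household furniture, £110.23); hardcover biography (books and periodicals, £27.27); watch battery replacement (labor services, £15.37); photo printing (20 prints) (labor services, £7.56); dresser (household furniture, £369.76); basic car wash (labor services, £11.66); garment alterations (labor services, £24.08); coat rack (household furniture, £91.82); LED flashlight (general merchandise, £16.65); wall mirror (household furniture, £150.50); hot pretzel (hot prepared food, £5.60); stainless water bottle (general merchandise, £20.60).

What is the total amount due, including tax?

£922.35

Nightstand £110.23: household furniture → 8.25% → £9.09
Hardcover biography £27.27: books and periodicals → 5.5% → £1.50
Watch battery replacement £15.37: labor services → 5.5% → £0.85
Photo printing (20 prints) £7.56: labor services → 5.5% → £0.42
Dresser £369.76: household furniture → 8.25% + 1.5% surcharge = 9.75% → £36.05
Basic car wash £11.66: labor services → 5.5% → £0.64
Garment alterations £24.08: labor services → 5.5% → £1.32
Coat rack £91.82: household furniture → 8.25% → £7.58
LED flashlight £16.65: general merchandise → 3.25% → £0.54
Wall mirror £150.50: household furniture → 8.25% → £12.42
Hot pretzel £5.60: hot prepared food → 3% → £0.17
Stainless water bottle £20.60: general merchandise → 3.25% → £0.67
Subtotal = £851.10; tax = £71.25; total due = £922.35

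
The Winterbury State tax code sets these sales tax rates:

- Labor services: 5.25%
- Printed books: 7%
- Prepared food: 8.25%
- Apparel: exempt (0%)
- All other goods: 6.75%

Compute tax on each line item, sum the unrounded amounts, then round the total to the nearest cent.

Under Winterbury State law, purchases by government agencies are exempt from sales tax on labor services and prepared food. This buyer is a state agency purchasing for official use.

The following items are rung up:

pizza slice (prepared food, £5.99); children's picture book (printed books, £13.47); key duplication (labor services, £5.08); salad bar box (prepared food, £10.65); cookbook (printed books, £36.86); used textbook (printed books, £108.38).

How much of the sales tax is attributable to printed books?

Children's picture book £13.47: printed books → 7% → £0.9429
Cookbook £36.86: printed books → 7% → £2.5802
Used textbook £108.38: printed books → 7% → £7.5866
Tax on printed books: unrounded sum = £11.1097 → £11.11

£11.11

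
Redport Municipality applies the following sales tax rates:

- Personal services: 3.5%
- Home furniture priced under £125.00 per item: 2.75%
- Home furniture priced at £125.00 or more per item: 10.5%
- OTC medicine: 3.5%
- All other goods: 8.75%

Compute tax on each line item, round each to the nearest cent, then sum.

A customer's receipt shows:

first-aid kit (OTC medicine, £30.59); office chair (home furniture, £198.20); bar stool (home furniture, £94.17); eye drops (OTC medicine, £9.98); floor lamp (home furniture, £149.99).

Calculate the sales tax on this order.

£40.57

First-aid kit £30.59: OTC medicine → 3.5% → £1.07
Office chair £198.20: home furniture, £125.00 or more → 10.5% → £20.81
Bar stool £94.17: home furniture, under £125.00 → 2.75% → £2.59
Eye drops £9.98: OTC medicine → 3.5% → £0.35
Floor lamp £149.99: home furniture, £125.00 or more → 10.5% → £15.75
Total tax = £1.07 + £20.81 + £2.59 + £0.35 + £15.75 = £40.57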